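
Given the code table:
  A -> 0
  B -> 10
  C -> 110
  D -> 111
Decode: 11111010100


Decoding:
111 -> D
110 -> C
10 -> B
10 -> B
0 -> A


Result: DCBBA


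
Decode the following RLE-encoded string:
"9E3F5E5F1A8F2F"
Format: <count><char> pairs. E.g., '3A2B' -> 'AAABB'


Expanding each <count><char> pair:
  9E -> 'EEEEEEEEE'
  3F -> 'FFF'
  5E -> 'EEEEE'
  5F -> 'FFFFF'
  1A -> 'A'
  8F -> 'FFFFFFFF'
  2F -> 'FF'

Decoded = EEEEEEEEEFFFEEEEEFFFFFAFFFFFFFFFF


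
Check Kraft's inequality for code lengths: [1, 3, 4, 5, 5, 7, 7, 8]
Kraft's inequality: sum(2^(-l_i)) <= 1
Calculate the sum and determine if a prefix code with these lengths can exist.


Sum = 2^(-1) + 2^(-3) + 2^(-4) + 2^(-5) + 2^(-5) + 2^(-7) + 2^(-7) + 2^(-8)
    = 0.5 + 0.125 + 0.0625 + 0.03125 + 0.03125 + 0.0078125 + 0.0078125 + 0.00390625
    = 197/256 = 0.76953125
Since 0.76953125 <= 1, Kraft's inequality IS satisfied.
A prefix code with these lengths CAN exist.

Kraft sum = 0.76953125. Satisfied.


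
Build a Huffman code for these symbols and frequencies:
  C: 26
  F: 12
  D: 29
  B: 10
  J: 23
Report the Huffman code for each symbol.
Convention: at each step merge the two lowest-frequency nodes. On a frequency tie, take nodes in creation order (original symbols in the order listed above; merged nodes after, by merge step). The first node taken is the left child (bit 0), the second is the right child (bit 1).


Huffman tree construction:
Step 1: Merge B(10) + F(12) = 22
Step 2: Merge (B+F)(22) + J(23) = 45
Step 3: Merge C(26) + D(29) = 55
Step 4: Merge ((B+F)+J)(45) + (C+D)(55) = 100
Read each symbol's code off the tree from the root (left child = 0, right child = 1).

Codes:
  C: 10 (length 2)
  F: 001 (length 3)
  D: 11 (length 2)
  B: 000 (length 3)
  J: 01 (length 2)
Average code length: 222/100 = 2.2200 bits/symbol


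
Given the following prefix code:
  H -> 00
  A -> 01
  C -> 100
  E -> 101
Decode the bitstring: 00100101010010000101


Decoding step by step:
Bits 00 -> H
Bits 100 -> C
Bits 101 -> E
Bits 01 -> A
Bits 00 -> H
Bits 100 -> C
Bits 00 -> H
Bits 101 -> E


Decoded message: HCEAHCHE


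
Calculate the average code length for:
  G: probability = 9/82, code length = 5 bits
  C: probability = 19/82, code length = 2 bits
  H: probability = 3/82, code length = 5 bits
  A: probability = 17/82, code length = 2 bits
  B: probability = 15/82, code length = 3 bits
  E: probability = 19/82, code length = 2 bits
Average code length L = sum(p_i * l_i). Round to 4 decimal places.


Weighted contributions p_i * l_i:
  G: (9/82) * 5 = 45/82
  C: (19/82) * 2 = 38/82
  H: (3/82) * 5 = 15/82
  A: (17/82) * 2 = 34/82
  B: (15/82) * 3 = 45/82
  E: (19/82) * 2 = 38/82
Sum = (45 + 38 + 15 + 34 + 45 + 38)/82 = 215/82

L = 215/82 = 2.6220 bits/symbol


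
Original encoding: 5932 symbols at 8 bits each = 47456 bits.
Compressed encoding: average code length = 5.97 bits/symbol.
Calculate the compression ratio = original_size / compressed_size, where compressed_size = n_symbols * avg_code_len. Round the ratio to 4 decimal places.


original_size = n_symbols * orig_bits = 5932 * 8 = 47456 bits
compressed_size = n_symbols * avg_code_len = 5932 * 5.97 = 35414.04 bits
ratio = original_size / compressed_size = 47456 / 35414.04 = 1.34

Compression ratio = 1.34


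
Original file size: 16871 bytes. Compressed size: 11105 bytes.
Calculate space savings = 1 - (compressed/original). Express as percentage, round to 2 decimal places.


ratio = compressed/original = 11105/16871 = 0.65823
savings = 1 - ratio = 1 - 0.65823 = 0.34177
as a percentage: 0.34177 * 100 = 34.18%

Space savings = 1 - 11105/16871 = 34.18%


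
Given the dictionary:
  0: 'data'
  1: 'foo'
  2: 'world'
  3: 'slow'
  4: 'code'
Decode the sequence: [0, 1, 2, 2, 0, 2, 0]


Look up each index in the dictionary:
  0 -> 'data'
  1 -> 'foo'
  2 -> 'world'
  2 -> 'world'
  0 -> 'data'
  2 -> 'world'
  0 -> 'data'

Decoded: "data foo world world data world data"


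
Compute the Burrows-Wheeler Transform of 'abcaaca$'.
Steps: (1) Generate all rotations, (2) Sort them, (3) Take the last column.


Rotations (sorted):
  0: $abcaaca -> last char: a
  1: a$abcaac -> last char: c
  2: aaca$abc -> last char: c
  3: abcaaca$ -> last char: $
  4: aca$abca -> last char: a
  5: bcaaca$a -> last char: a
  6: ca$abcaa -> last char: a
  7: caaca$ab -> last char: b


BWT = acc$aaab


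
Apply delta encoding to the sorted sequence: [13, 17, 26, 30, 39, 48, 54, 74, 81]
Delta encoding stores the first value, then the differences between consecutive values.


First value: 13
Deltas:
  17 - 13 = 4
  26 - 17 = 9
  30 - 26 = 4
  39 - 30 = 9
  48 - 39 = 9
  54 - 48 = 6
  74 - 54 = 20
  81 - 74 = 7


Delta encoded: [13, 4, 9, 4, 9, 9, 6, 20, 7]


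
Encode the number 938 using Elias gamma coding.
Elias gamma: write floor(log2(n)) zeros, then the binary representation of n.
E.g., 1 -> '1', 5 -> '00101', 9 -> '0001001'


num_bits = floor(log2(938)) + 1 = 10
leading_zeros = num_bits - 1 = 9
binary(938) = 1110101010

Elias gamma(938) = '000000000' + '1110101010' = 0000000001110101010 (19 bits)


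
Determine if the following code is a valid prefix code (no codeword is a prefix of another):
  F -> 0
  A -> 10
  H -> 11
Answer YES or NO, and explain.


Checking each pair (does one codeword prefix another?):
  F='0' vs A='10': no prefix
  F='0' vs H='11': no prefix
  A='10' vs F='0': no prefix
  A='10' vs H='11': no prefix
  H='11' vs F='0': no prefix
  H='11' vs A='10': no prefix
No violation found over all pairs.

YES -- this is a valid prefix code. No codeword is a prefix of any other codeword.


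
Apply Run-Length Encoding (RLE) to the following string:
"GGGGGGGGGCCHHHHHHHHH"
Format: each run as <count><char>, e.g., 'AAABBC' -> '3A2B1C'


Scanning runs left to right:
  i=0: run of 'G' x 9 -> '9G'
  i=9: run of 'C' x 2 -> '2C'
  i=11: run of 'H' x 9 -> '9H'

RLE = 9G2C9H


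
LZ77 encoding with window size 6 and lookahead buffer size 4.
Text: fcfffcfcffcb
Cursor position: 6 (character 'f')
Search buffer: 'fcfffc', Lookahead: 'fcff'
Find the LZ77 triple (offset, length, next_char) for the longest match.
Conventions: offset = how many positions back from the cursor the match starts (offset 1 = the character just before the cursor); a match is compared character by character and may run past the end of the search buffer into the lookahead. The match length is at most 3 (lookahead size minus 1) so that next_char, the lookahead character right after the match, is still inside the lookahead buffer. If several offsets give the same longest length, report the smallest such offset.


Try each offset into the search buffer:
  offset=1 (pos 5, char 'c'): match length 0
  offset=2 (pos 4, char 'f'): match length 3
  offset=3 (pos 3, char 'f'): match length 1
  offset=4 (pos 2, char 'f'): match length 1
  offset=5 (pos 1, char 'c'): match length 0
  offset=6 (pos 0, char 'f'): match length 3
Longest match has length 3, found at offsets 2, 6; take the smallest, offset 2.
next_char = character at position 6 + 3 = 9 -> 'f'

Best match: offset=2, length=3 (matching 'fcf' starting at position 4)
LZ77 triple: (2, 3, 'f')


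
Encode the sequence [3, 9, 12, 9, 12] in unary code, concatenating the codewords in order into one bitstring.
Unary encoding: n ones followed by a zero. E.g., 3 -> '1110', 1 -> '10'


Encode each number as n ones followed by a terminating 0:
  3 -> 1110 (4 bits)
  9 -> 1111111110 (10 bits)
  12 -> 1111111111110 (13 bits)
  9 -> 1111111110 (10 bits)
  12 -> 1111111111110 (13 bits)
Total length = 4 + 10 + 13 + 10 + 13 = 50 bits.

Unary([3, 9, 12, 9, 12]) = 11101111111110111111111111011111111101111111111110 (50 bits)


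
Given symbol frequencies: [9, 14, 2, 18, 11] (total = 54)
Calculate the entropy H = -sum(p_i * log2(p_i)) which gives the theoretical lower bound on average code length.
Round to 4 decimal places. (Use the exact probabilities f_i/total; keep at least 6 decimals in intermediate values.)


Per-symbol terms -p_i * log2(p_i) with p_i = f_i/54:
  p = 9/54 = 0.166667: log2(p) = -2.584963, -p*log2(p) = 0.430827
  p = 14/54 = 0.259259: log2(p) = -1.947533, -p*log2(p) = 0.504916
  p = 2/54 = 0.037037: log2(p) = -4.754888, -p*log2(p) = 0.176107
  p = 18/54 = 0.333333: log2(p) = -1.584963, -p*log2(p) = 0.528321
  p = 11/54 = 0.203704: log2(p) = -2.295456, -p*log2(p) = 0.467593
H = 0.430827 + 0.504916 + 0.176107 + 0.528321 + 0.467593 = 2.107764

H = 2.1078 bits/symbol


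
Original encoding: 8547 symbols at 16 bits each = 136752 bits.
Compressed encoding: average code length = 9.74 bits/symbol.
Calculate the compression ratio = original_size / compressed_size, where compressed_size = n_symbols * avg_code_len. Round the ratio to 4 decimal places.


original_size = n_symbols * orig_bits = 8547 * 16 = 136752 bits
compressed_size = n_symbols * avg_code_len = 8547 * 9.74 = 83247.78 bits
ratio = original_size / compressed_size = 136752 / 83247.78 = 1.6427

Compression ratio = 1.6427


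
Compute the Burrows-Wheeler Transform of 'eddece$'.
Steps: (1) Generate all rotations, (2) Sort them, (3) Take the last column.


Rotations (sorted):
  0: $eddece -> last char: e
  1: ce$edde -> last char: e
  2: ddece$e -> last char: e
  3: dece$ed -> last char: d
  4: e$eddec -> last char: c
  5: ece$edd -> last char: d
  6: eddece$ -> last char: $


BWT = eeedcd$


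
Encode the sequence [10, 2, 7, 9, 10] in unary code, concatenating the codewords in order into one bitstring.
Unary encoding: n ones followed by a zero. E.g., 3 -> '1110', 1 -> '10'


Encode each number as n ones followed by a terminating 0:
  10 -> 11111111110 (11 bits)
  2 -> 110 (3 bits)
  7 -> 11111110 (8 bits)
  9 -> 1111111110 (10 bits)
  10 -> 11111111110 (11 bits)
Total length = 11 + 3 + 8 + 10 + 11 = 43 bits.

Unary([10, 2, 7, 9, 10]) = 1111111111011011111110111111111011111111110 (43 bits)


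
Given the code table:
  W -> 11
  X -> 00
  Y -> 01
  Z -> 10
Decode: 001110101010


Decoding:
00 -> X
11 -> W
10 -> Z
10 -> Z
10 -> Z
10 -> Z


Result: XWZZZZ


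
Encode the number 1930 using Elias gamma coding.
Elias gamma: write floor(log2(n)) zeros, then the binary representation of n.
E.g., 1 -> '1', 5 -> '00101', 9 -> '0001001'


num_bits = floor(log2(1930)) + 1 = 11
leading_zeros = num_bits - 1 = 10
binary(1930) = 11110001010

Elias gamma(1930) = '0000000000' + '11110001010' = 000000000011110001010 (21 bits)


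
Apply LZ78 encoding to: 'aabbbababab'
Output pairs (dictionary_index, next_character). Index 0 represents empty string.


LZ78 encoding steps:
Dictionary: {0: ''}
Step 1: w='' (idx 0), next='a' -> output (0, 'a'), add 'a' as idx 1
Step 2: w='a' (idx 1), next='b' -> output (1, 'b'), add 'ab' as idx 2
Step 3: w='' (idx 0), next='b' -> output (0, 'b'), add 'b' as idx 3
Step 4: w='b' (idx 3), next='a' -> output (3, 'a'), add 'ba' as idx 4
Step 5: w='ba' (idx 4), next='b' -> output (4, 'b'), add 'bab' as idx 5
Step 6: w='ab' (idx 2), end of input -> output (2, '')


Encoded: [(0, 'a'), (1, 'b'), (0, 'b'), (3, 'a'), (4, 'b'), (2, '')]


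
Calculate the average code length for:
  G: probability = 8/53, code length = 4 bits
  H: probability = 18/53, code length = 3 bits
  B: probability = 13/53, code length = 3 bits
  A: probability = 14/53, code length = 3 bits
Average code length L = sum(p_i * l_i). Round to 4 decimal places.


Weighted contributions p_i * l_i:
  G: (8/53) * 4 = 32/53
  H: (18/53) * 3 = 54/53
  B: (13/53) * 3 = 39/53
  A: (14/53) * 3 = 42/53
Sum = (32 + 54 + 39 + 42)/53 = 167/53

L = 167/53 = 3.1509 bits/symbol


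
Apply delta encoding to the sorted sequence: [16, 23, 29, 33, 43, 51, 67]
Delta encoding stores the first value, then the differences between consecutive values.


First value: 16
Deltas:
  23 - 16 = 7
  29 - 23 = 6
  33 - 29 = 4
  43 - 33 = 10
  51 - 43 = 8
  67 - 51 = 16


Delta encoded: [16, 7, 6, 4, 10, 8, 16]


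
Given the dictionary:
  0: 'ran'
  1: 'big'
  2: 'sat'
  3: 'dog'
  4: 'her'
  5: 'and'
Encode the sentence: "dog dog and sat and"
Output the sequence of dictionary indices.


Look up each word in the dictionary:
  'dog' -> 3
  'dog' -> 3
  'and' -> 5
  'sat' -> 2
  'and' -> 5

Encoded: [3, 3, 5, 2, 5]


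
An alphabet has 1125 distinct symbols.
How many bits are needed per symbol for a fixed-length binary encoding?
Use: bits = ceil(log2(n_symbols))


log2(1125) = 10.1357
Bracket: 2^10 = 1024 < 1125 <= 2^11 = 2048
So ceil(log2(1125)) = 11

bits = ceil(log2(1125)) = ceil(10.1357) = 11 bits


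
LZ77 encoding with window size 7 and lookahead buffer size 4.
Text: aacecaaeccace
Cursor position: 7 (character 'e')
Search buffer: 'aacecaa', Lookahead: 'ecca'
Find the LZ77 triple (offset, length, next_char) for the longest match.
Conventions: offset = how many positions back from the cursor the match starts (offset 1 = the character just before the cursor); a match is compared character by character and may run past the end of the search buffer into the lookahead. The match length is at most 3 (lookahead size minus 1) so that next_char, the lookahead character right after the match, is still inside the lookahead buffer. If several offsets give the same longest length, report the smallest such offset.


Try each offset into the search buffer:
  offset=1 (pos 6, char 'a'): match length 0
  offset=2 (pos 5, char 'a'): match length 0
  offset=3 (pos 4, char 'c'): match length 0
  offset=4 (pos 3, char 'e'): match length 2
  offset=5 (pos 2, char 'c'): match length 0
  offset=6 (pos 1, char 'a'): match length 0
  offset=7 (pos 0, char 'a'): match length 0
Longest match has length 2 at offset 4.
next_char = character at position 7 + 2 = 9 -> 'c'

Best match: offset=4, length=2 (matching 'ec' starting at position 3)
LZ77 triple: (4, 2, 'c')


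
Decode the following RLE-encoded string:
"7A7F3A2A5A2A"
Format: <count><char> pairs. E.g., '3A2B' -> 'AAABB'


Expanding each <count><char> pair:
  7A -> 'AAAAAAA'
  7F -> 'FFFFFFF'
  3A -> 'AAA'
  2A -> 'AA'
  5A -> 'AAAAA'
  2A -> 'AA'

Decoded = AAAAAAAFFFFFFFAAAAAAAAAAAA


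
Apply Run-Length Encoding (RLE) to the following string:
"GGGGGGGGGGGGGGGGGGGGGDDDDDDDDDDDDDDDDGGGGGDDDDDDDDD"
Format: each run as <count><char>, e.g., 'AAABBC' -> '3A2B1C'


Scanning runs left to right:
  i=0: run of 'G' x 21 -> '21G'
  i=21: run of 'D' x 16 -> '16D'
  i=37: run of 'G' x 5 -> '5G'
  i=42: run of 'D' x 9 -> '9D'

RLE = 21G16D5G9D


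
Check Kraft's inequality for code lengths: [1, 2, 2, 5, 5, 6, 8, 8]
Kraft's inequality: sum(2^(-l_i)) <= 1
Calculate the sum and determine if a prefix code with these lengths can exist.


Sum = 2^(-1) + 2^(-2) + 2^(-2) + 2^(-5) + 2^(-5) + 2^(-6) + 2^(-8) + 2^(-8)
    = 0.5 + 0.25 + 0.25 + 0.03125 + 0.03125 + 0.015625 + 0.00390625 + 0.00390625
    = 278/256 = 1.0859375
Since 1.0859375 > 1, Kraft's inequality is NOT satisfied.
A prefix code with these lengths CANNOT exist.

Kraft sum = 1.0859375. Not satisfied.


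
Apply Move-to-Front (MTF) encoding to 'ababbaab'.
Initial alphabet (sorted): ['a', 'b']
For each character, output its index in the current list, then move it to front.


MTF encoding:
'a': index 0 in ['a', 'b'] -> ['a', 'b']
'b': index 1 in ['a', 'b'] -> ['b', 'a']
'a': index 1 in ['b', 'a'] -> ['a', 'b']
'b': index 1 in ['a', 'b'] -> ['b', 'a']
'b': index 0 in ['b', 'a'] -> ['b', 'a']
'a': index 1 in ['b', 'a'] -> ['a', 'b']
'a': index 0 in ['a', 'b'] -> ['a', 'b']
'b': index 1 in ['a', 'b'] -> ['b', 'a']


Output: [0, 1, 1, 1, 0, 1, 0, 1]


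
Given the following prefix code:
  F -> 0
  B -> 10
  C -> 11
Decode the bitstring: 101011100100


Decoding step by step:
Bits 10 -> B
Bits 10 -> B
Bits 11 -> C
Bits 10 -> B
Bits 0 -> F
Bits 10 -> B
Bits 0 -> F


Decoded message: BBCBFBF


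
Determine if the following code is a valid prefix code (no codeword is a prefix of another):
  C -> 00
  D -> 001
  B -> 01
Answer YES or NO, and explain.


Checking each pair (does one codeword prefix another?):
  C='00' vs D='001': prefix -- VIOLATION

NO -- this is NOT a valid prefix code. C (00) is a prefix of D (001).


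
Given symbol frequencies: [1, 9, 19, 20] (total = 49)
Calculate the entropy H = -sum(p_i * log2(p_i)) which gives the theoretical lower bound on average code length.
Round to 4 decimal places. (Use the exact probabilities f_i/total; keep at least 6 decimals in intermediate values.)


Per-symbol terms -p_i * log2(p_i) with p_i = f_i/49:
  p = 1/49 = 0.020408: log2(p) = -5.614710, -p*log2(p) = 0.114586
  p = 9/49 = 0.183673: log2(p) = -2.444785, -p*log2(p) = 0.449042
  p = 19/49 = 0.387755: log2(p) = -1.366782, -p*log2(p) = 0.529977
  p = 20/49 = 0.408163: log2(p) = -1.292782, -p*log2(p) = 0.527666
H = 0.114586 + 0.449042 + 0.529977 + 0.527666 = 1.621271

H = 1.6213 bits/symbol


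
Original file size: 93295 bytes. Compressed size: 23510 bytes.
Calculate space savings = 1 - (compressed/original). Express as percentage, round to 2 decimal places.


ratio = compressed/original = 23510/93295 = 0.251996
savings = 1 - ratio = 1 - 0.251996 = 0.748004
as a percentage: 0.748004 * 100 = 74.8%

Space savings = 1 - 23510/93295 = 74.8%


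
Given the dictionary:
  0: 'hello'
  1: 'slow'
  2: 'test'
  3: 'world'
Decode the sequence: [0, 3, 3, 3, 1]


Look up each index in the dictionary:
  0 -> 'hello'
  3 -> 'world'
  3 -> 'world'
  3 -> 'world'
  1 -> 'slow'

Decoded: "hello world world world slow"


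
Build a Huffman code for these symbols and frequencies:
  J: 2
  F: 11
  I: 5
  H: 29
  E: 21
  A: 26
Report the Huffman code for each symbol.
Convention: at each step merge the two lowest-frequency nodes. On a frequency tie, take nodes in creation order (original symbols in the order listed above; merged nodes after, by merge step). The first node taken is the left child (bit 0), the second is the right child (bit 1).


Huffman tree construction:
Step 1: Merge J(2) + I(5) = 7
Step 2: Merge (J+I)(7) + F(11) = 18
Step 3: Merge ((J+I)+F)(18) + E(21) = 39
Step 4: Merge A(26) + H(29) = 55
Step 5: Merge (((J+I)+F)+E)(39) + (A+H)(55) = 94
Read each symbol's code off the tree from the root (left child = 0, right child = 1).

Codes:
  J: 0000 (length 4)
  F: 001 (length 3)
  I: 0001 (length 4)
  H: 11 (length 2)
  E: 01 (length 2)
  A: 10 (length 2)
Average code length: 213/94 = 2.2660 bits/symbol


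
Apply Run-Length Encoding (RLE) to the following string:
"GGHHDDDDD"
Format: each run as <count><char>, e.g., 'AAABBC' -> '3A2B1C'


Scanning runs left to right:
  i=0: run of 'G' x 2 -> '2G'
  i=2: run of 'H' x 2 -> '2H'
  i=4: run of 'D' x 5 -> '5D'

RLE = 2G2H5D


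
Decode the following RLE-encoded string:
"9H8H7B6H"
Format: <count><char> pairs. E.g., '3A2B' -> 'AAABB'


Expanding each <count><char> pair:
  9H -> 'HHHHHHHHH'
  8H -> 'HHHHHHHH'
  7B -> 'BBBBBBB'
  6H -> 'HHHHHH'

Decoded = HHHHHHHHHHHHHHHHHBBBBBBBHHHHHH


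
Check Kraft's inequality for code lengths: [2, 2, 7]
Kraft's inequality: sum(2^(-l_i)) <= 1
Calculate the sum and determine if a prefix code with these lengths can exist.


Sum = 2^(-2) + 2^(-2) + 2^(-7)
    = 0.25 + 0.25 + 0.0078125
    = 65/128 = 0.5078125
Since 0.5078125 <= 1, Kraft's inequality IS satisfied.
A prefix code with these lengths CAN exist.

Kraft sum = 0.5078125. Satisfied.


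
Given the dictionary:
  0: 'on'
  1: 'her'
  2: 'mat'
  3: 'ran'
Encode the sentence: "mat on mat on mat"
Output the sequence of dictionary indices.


Look up each word in the dictionary:
  'mat' -> 2
  'on' -> 0
  'mat' -> 2
  'on' -> 0
  'mat' -> 2

Encoded: [2, 0, 2, 0, 2]


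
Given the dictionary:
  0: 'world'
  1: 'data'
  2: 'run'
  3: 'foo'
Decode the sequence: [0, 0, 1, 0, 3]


Look up each index in the dictionary:
  0 -> 'world'
  0 -> 'world'
  1 -> 'data'
  0 -> 'world'
  3 -> 'foo'

Decoded: "world world data world foo"


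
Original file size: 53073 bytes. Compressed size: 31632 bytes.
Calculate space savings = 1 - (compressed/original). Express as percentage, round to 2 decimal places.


ratio = compressed/original = 31632/53073 = 0.596009
savings = 1 - ratio = 1 - 0.596009 = 0.403991
as a percentage: 0.403991 * 100 = 40.4%

Space savings = 1 - 31632/53073 = 40.4%


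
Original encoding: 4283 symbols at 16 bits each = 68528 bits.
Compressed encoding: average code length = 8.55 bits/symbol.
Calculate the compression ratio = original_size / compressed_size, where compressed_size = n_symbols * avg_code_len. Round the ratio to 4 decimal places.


original_size = n_symbols * orig_bits = 4283 * 16 = 68528 bits
compressed_size = n_symbols * avg_code_len = 4283 * 8.55 = 36619.65 bits
ratio = original_size / compressed_size = 68528 / 36619.65 = 1.8713

Compression ratio = 1.8713


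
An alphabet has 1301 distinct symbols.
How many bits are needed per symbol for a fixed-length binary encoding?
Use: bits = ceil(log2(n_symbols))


log2(1301) = 10.3454
Bracket: 2^10 = 1024 < 1301 <= 2^11 = 2048
So ceil(log2(1301)) = 11

bits = ceil(log2(1301)) = ceil(10.3454) = 11 bits


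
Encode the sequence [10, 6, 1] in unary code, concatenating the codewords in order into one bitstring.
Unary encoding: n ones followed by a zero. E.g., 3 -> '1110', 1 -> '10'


Encode each number as n ones followed by a terminating 0:
  10 -> 11111111110 (11 bits)
  6 -> 1111110 (7 bits)
  1 -> 10 (2 bits)
Total length = 11 + 7 + 2 = 20 bits.

Unary([10, 6, 1]) = 11111111110111111010 (20 bits)


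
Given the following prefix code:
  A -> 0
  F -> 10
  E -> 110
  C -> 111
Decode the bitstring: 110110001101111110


Decoding step by step:
Bits 110 -> E
Bits 110 -> E
Bits 0 -> A
Bits 0 -> A
Bits 110 -> E
Bits 111 -> C
Bits 111 -> C
Bits 0 -> A


Decoded message: EEAAECCA


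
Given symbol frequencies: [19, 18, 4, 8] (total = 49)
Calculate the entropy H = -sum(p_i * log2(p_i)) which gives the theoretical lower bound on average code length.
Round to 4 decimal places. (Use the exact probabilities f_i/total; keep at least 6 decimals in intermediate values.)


Per-symbol terms -p_i * log2(p_i) with p_i = f_i/49:
  p = 19/49 = 0.387755: log2(p) = -1.366782, -p*log2(p) = 0.529977
  p = 18/49 = 0.367347: log2(p) = -1.444785, -p*log2(p) = 0.530737
  p = 4/49 = 0.081633: log2(p) = -3.614710, -p*log2(p) = 0.295078
  p = 8/49 = 0.163265: log2(p) = -2.614710, -p*log2(p) = 0.426891
H = 0.529977 + 0.530737 + 0.295078 + 0.426891 = 1.782683

H = 1.7827 bits/symbol


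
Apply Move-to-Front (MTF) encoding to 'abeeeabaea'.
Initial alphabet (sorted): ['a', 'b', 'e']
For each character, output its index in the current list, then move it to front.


MTF encoding:
'a': index 0 in ['a', 'b', 'e'] -> ['a', 'b', 'e']
'b': index 1 in ['a', 'b', 'e'] -> ['b', 'a', 'e']
'e': index 2 in ['b', 'a', 'e'] -> ['e', 'b', 'a']
'e': index 0 in ['e', 'b', 'a'] -> ['e', 'b', 'a']
'e': index 0 in ['e', 'b', 'a'] -> ['e', 'b', 'a']
'a': index 2 in ['e', 'b', 'a'] -> ['a', 'e', 'b']
'b': index 2 in ['a', 'e', 'b'] -> ['b', 'a', 'e']
'a': index 1 in ['b', 'a', 'e'] -> ['a', 'b', 'e']
'e': index 2 in ['a', 'b', 'e'] -> ['e', 'a', 'b']
'a': index 1 in ['e', 'a', 'b'] -> ['a', 'e', 'b']


Output: [0, 1, 2, 0, 0, 2, 2, 1, 2, 1]


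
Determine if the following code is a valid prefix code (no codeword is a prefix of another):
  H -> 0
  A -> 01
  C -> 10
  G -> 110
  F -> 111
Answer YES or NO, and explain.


Checking each pair (does one codeword prefix another?):
  H='0' vs A='01': prefix -- VIOLATION

NO -- this is NOT a valid prefix code. H (0) is a prefix of A (01).


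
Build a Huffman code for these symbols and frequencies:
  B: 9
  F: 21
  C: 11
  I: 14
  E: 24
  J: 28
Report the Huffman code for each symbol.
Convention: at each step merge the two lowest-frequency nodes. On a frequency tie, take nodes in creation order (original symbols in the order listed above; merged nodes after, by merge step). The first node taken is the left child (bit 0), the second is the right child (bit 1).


Huffman tree construction:
Step 1: Merge B(9) + C(11) = 20
Step 2: Merge I(14) + (B+C)(20) = 34
Step 3: Merge F(21) + E(24) = 45
Step 4: Merge J(28) + (I+(B+C))(34) = 62
Step 5: Merge (F+E)(45) + (J+(I+(B+C)))(62) = 107
Read each symbol's code off the tree from the root (left child = 0, right child = 1).

Codes:
  B: 1110 (length 4)
  F: 00 (length 2)
  C: 1111 (length 4)
  I: 110 (length 3)
  E: 01 (length 2)
  J: 10 (length 2)
Average code length: 268/107 = 2.5047 bits/symbol


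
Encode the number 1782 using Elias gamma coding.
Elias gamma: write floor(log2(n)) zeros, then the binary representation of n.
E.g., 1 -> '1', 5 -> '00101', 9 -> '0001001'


num_bits = floor(log2(1782)) + 1 = 11
leading_zeros = num_bits - 1 = 10
binary(1782) = 11011110110

Elias gamma(1782) = '0000000000' + '11011110110' = 000000000011011110110 (21 bits)


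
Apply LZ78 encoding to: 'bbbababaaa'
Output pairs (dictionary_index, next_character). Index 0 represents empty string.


LZ78 encoding steps:
Dictionary: {0: ''}
Step 1: w='' (idx 0), next='b' -> output (0, 'b'), add 'b' as idx 1
Step 2: w='b' (idx 1), next='b' -> output (1, 'b'), add 'bb' as idx 2
Step 3: w='' (idx 0), next='a' -> output (0, 'a'), add 'a' as idx 3
Step 4: w='b' (idx 1), next='a' -> output (1, 'a'), add 'ba' as idx 4
Step 5: w='ba' (idx 4), next='a' -> output (4, 'a'), add 'baa' as idx 5
Step 6: w='a' (idx 3), end of input -> output (3, '')


Encoded: [(0, 'b'), (1, 'b'), (0, 'a'), (1, 'a'), (4, 'a'), (3, '')]


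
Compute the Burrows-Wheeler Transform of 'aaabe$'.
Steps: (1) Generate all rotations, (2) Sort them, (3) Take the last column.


Rotations (sorted):
  0: $aaabe -> last char: e
  1: aaabe$ -> last char: $
  2: aabe$a -> last char: a
  3: abe$aa -> last char: a
  4: be$aaa -> last char: a
  5: e$aaab -> last char: b


BWT = e$aaab


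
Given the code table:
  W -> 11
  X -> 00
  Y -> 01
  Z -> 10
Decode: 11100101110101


Decoding:
11 -> W
10 -> Z
01 -> Y
01 -> Y
11 -> W
01 -> Y
01 -> Y


Result: WZYYWYY


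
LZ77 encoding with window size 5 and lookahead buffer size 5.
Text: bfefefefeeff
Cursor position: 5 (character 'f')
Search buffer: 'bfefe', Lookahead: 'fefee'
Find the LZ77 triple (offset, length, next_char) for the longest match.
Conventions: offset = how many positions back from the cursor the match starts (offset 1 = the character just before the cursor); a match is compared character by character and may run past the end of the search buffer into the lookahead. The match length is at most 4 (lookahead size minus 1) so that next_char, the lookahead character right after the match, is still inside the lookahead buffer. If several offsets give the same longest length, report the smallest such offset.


Try each offset into the search buffer:
  offset=1 (pos 4, char 'e'): match length 0
  offset=2 (pos 3, char 'f'): match length 4
  offset=3 (pos 2, char 'e'): match length 0
  offset=4 (pos 1, char 'f'): match length 4
  offset=5 (pos 0, char 'b'): match length 0
Longest match has length 4, found at offsets 2, 4; take the smallest, offset 2.
next_char = character at position 5 + 4 = 9 -> 'e'

Best match: offset=2, length=4 (matching 'fefe' starting at position 3)
LZ77 triple: (2, 4, 'e')


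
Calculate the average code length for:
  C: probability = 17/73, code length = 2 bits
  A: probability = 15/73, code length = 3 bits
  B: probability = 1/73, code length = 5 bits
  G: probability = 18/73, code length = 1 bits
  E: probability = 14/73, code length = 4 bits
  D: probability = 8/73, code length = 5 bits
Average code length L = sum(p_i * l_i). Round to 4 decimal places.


Weighted contributions p_i * l_i:
  C: (17/73) * 2 = 34/73
  A: (15/73) * 3 = 45/73
  B: (1/73) * 5 = 5/73
  G: (18/73) * 1 = 18/73
  E: (14/73) * 4 = 56/73
  D: (8/73) * 5 = 40/73
Sum = (34 + 45 + 5 + 18 + 56 + 40)/73 = 198/73

L = 198/73 = 2.7123 bits/symbol


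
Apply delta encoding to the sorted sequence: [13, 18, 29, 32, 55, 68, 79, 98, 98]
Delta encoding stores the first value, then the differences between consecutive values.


First value: 13
Deltas:
  18 - 13 = 5
  29 - 18 = 11
  32 - 29 = 3
  55 - 32 = 23
  68 - 55 = 13
  79 - 68 = 11
  98 - 79 = 19
  98 - 98 = 0


Delta encoded: [13, 5, 11, 3, 23, 13, 11, 19, 0]


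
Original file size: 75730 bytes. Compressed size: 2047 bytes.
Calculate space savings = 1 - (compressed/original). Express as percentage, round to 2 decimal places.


ratio = compressed/original = 2047/75730 = 0.02703
savings = 1 - ratio = 1 - 0.02703 = 0.97297
as a percentage: 0.97297 * 100 = 97.3%

Space savings = 1 - 2047/75730 = 97.3%


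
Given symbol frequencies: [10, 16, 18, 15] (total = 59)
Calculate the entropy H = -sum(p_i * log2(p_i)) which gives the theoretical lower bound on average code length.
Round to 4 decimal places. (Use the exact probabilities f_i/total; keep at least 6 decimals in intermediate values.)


Per-symbol terms -p_i * log2(p_i) with p_i = f_i/59:
  p = 10/59 = 0.169492: log2(p) = -2.560715, -p*log2(p) = 0.434019
  p = 16/59 = 0.271186: log2(p) = -1.882643, -p*log2(p) = 0.510547
  p = 18/59 = 0.305085: log2(p) = -1.712718, -p*log2(p) = 0.522524
  p = 15/59 = 0.254237: log2(p) = -1.975752, -p*log2(p) = 0.502310
H = 0.434019 + 0.510547 + 0.522524 + 0.502310 = 1.969400

H = 1.9694 bits/symbol


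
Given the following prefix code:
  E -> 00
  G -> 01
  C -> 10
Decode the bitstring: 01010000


Decoding step by step:
Bits 01 -> G
Bits 01 -> G
Bits 00 -> E
Bits 00 -> E


Decoded message: GGEE


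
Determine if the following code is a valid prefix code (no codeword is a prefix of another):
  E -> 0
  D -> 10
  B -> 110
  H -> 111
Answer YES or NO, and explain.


Checking each pair (does one codeword prefix another?):
  E='0' vs D='10': no prefix
  E='0' vs B='110': no prefix
  E='0' vs H='111': no prefix
  D='10' vs E='0': no prefix
  D='10' vs B='110': no prefix
  D='10' vs H='111': no prefix
  B='110' vs E='0': no prefix
  B='110' vs D='10': no prefix
  B='110' vs H='111': no prefix
  H='111' vs E='0': no prefix
  H='111' vs D='10': no prefix
  H='111' vs B='110': no prefix
No violation found over all pairs.

YES -- this is a valid prefix code. No codeword is a prefix of any other codeword.


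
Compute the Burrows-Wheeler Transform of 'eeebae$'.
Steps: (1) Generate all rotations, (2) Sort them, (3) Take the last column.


Rotations (sorted):
  0: $eeebae -> last char: e
  1: ae$eeeb -> last char: b
  2: bae$eee -> last char: e
  3: e$eeeba -> last char: a
  4: ebae$ee -> last char: e
  5: eebae$e -> last char: e
  6: eeebae$ -> last char: $


BWT = ebeaee$


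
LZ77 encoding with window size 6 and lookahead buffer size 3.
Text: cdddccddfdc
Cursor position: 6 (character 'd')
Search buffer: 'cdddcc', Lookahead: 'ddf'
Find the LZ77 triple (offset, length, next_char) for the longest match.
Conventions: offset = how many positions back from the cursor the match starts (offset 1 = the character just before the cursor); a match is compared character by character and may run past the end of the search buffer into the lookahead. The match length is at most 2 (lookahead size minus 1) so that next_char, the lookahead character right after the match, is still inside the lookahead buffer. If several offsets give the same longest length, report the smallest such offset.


Try each offset into the search buffer:
  offset=1 (pos 5, char 'c'): match length 0
  offset=2 (pos 4, char 'c'): match length 0
  offset=3 (pos 3, char 'd'): match length 1
  offset=4 (pos 2, char 'd'): match length 2
  offset=5 (pos 1, char 'd'): match length 2
  offset=6 (pos 0, char 'c'): match length 0
Longest match has length 2, found at offsets 4, 5; take the smallest, offset 4.
next_char = character at position 6 + 2 = 8 -> 'f'

Best match: offset=4, length=2 (matching 'dd' starting at position 2)
LZ77 triple: (4, 2, 'f')


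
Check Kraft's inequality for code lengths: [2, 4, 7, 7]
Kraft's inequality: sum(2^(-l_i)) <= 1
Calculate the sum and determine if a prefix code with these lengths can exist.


Sum = 2^(-2) + 2^(-4) + 2^(-7) + 2^(-7)
    = 0.25 + 0.0625 + 0.0078125 + 0.0078125
    = 42/128 = 0.328125
Since 0.328125 <= 1, Kraft's inequality IS satisfied.
A prefix code with these lengths CAN exist.

Kraft sum = 0.328125. Satisfied.


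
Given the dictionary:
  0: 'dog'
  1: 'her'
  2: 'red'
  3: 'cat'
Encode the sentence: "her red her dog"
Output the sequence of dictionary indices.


Look up each word in the dictionary:
  'her' -> 1
  'red' -> 2
  'her' -> 1
  'dog' -> 0

Encoded: [1, 2, 1, 0]


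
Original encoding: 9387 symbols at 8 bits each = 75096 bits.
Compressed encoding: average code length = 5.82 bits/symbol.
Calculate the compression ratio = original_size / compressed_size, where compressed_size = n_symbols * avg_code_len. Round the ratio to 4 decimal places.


original_size = n_symbols * orig_bits = 9387 * 8 = 75096 bits
compressed_size = n_symbols * avg_code_len = 9387 * 5.82 = 54632.34 bits
ratio = original_size / compressed_size = 75096 / 54632.34 = 1.3746

Compression ratio = 1.3746


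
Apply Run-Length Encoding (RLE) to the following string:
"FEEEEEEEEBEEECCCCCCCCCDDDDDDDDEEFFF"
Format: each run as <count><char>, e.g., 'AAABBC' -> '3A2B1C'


Scanning runs left to right:
  i=0: run of 'F' x 1 -> '1F'
  i=1: run of 'E' x 8 -> '8E'
  i=9: run of 'B' x 1 -> '1B'
  i=10: run of 'E' x 3 -> '3E'
  i=13: run of 'C' x 9 -> '9C'
  i=22: run of 'D' x 8 -> '8D'
  i=30: run of 'E' x 2 -> '2E'
  i=32: run of 'F' x 3 -> '3F'

RLE = 1F8E1B3E9C8D2E3F


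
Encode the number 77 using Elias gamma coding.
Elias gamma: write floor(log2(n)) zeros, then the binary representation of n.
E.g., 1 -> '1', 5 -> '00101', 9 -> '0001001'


num_bits = floor(log2(77)) + 1 = 7
leading_zeros = num_bits - 1 = 6
binary(77) = 1001101

Elias gamma(77) = '000000' + '1001101' = 0000001001101 (13 bits)


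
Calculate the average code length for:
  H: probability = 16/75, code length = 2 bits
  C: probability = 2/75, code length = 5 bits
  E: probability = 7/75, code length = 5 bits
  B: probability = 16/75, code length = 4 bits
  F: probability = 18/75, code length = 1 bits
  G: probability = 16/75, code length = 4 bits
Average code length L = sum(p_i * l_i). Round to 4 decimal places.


Weighted contributions p_i * l_i:
  H: (16/75) * 2 = 32/75
  C: (2/75) * 5 = 10/75
  E: (7/75) * 5 = 35/75
  B: (16/75) * 4 = 64/75
  F: (18/75) * 1 = 18/75
  G: (16/75) * 4 = 64/75
Sum = (32 + 10 + 35 + 64 + 18 + 64)/75 = 223/75

L = 223/75 = 2.9733 bits/symbol


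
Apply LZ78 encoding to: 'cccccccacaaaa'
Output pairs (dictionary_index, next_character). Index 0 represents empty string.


LZ78 encoding steps:
Dictionary: {0: ''}
Step 1: w='' (idx 0), next='c' -> output (0, 'c'), add 'c' as idx 1
Step 2: w='c' (idx 1), next='c' -> output (1, 'c'), add 'cc' as idx 2
Step 3: w='cc' (idx 2), next='c' -> output (2, 'c'), add 'ccc' as idx 3
Step 4: w='c' (idx 1), next='a' -> output (1, 'a'), add 'ca' as idx 4
Step 5: w='ca' (idx 4), next='a' -> output (4, 'a'), add 'caa' as idx 5
Step 6: w='' (idx 0), next='a' -> output (0, 'a'), add 'a' as idx 6
Step 7: w='a' (idx 6), end of input -> output (6, '')


Encoded: [(0, 'c'), (1, 'c'), (2, 'c'), (1, 'a'), (4, 'a'), (0, 'a'), (6, '')]


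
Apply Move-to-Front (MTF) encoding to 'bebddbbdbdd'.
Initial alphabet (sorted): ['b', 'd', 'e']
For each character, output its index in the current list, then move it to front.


MTF encoding:
'b': index 0 in ['b', 'd', 'e'] -> ['b', 'd', 'e']
'e': index 2 in ['b', 'd', 'e'] -> ['e', 'b', 'd']
'b': index 1 in ['e', 'b', 'd'] -> ['b', 'e', 'd']
'd': index 2 in ['b', 'e', 'd'] -> ['d', 'b', 'e']
'd': index 0 in ['d', 'b', 'e'] -> ['d', 'b', 'e']
'b': index 1 in ['d', 'b', 'e'] -> ['b', 'd', 'e']
'b': index 0 in ['b', 'd', 'e'] -> ['b', 'd', 'e']
'd': index 1 in ['b', 'd', 'e'] -> ['d', 'b', 'e']
'b': index 1 in ['d', 'b', 'e'] -> ['b', 'd', 'e']
'd': index 1 in ['b', 'd', 'e'] -> ['d', 'b', 'e']
'd': index 0 in ['d', 'b', 'e'] -> ['d', 'b', 'e']


Output: [0, 2, 1, 2, 0, 1, 0, 1, 1, 1, 0]


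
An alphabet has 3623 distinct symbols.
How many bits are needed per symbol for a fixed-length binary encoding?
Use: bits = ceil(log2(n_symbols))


log2(3623) = 11.823
Bracket: 2^11 = 2048 < 3623 <= 2^12 = 4096
So ceil(log2(3623)) = 12

bits = ceil(log2(3623)) = ceil(11.823) = 12 bits


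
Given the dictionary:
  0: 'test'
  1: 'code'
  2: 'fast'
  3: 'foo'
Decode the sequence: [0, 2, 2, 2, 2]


Look up each index in the dictionary:
  0 -> 'test'
  2 -> 'fast'
  2 -> 'fast'
  2 -> 'fast'
  2 -> 'fast'

Decoded: "test fast fast fast fast"


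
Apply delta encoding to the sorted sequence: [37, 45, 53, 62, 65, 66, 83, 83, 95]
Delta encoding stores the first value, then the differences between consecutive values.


First value: 37
Deltas:
  45 - 37 = 8
  53 - 45 = 8
  62 - 53 = 9
  65 - 62 = 3
  66 - 65 = 1
  83 - 66 = 17
  83 - 83 = 0
  95 - 83 = 12


Delta encoded: [37, 8, 8, 9, 3, 1, 17, 0, 12]


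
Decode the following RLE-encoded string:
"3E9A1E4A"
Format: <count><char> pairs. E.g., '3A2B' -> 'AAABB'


Expanding each <count><char> pair:
  3E -> 'EEE'
  9A -> 'AAAAAAAAA'
  1E -> 'E'
  4A -> 'AAAA'

Decoded = EEEAAAAAAAAAEAAAA


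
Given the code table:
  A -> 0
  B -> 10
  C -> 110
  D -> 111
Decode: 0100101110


Decoding:
0 -> A
10 -> B
0 -> A
10 -> B
111 -> D
0 -> A


Result: ABABDA


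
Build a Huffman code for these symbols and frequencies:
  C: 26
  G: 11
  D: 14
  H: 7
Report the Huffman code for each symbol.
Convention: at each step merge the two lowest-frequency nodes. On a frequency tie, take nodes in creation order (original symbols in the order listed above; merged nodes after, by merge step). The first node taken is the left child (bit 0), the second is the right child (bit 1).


Huffman tree construction:
Step 1: Merge H(7) + G(11) = 18
Step 2: Merge D(14) + (H+G)(18) = 32
Step 3: Merge C(26) + (D+(H+G))(32) = 58
Read each symbol's code off the tree from the root (left child = 0, right child = 1).

Codes:
  C: 0 (length 1)
  G: 111 (length 3)
  D: 10 (length 2)
  H: 110 (length 3)
Average code length: 108/58 = 1.8621 bits/symbol


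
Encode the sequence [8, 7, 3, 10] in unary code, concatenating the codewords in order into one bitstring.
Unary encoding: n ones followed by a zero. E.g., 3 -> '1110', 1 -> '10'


Encode each number as n ones followed by a terminating 0:
  8 -> 111111110 (9 bits)
  7 -> 11111110 (8 bits)
  3 -> 1110 (4 bits)
  10 -> 11111111110 (11 bits)
Total length = 9 + 8 + 4 + 11 = 32 bits.

Unary([8, 7, 3, 10]) = 11111111011111110111011111111110 (32 bits)


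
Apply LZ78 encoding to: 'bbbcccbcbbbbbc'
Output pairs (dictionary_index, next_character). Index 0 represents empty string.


LZ78 encoding steps:
Dictionary: {0: ''}
Step 1: w='' (idx 0), next='b' -> output (0, 'b'), add 'b' as idx 1
Step 2: w='b' (idx 1), next='b' -> output (1, 'b'), add 'bb' as idx 2
Step 3: w='' (idx 0), next='c' -> output (0, 'c'), add 'c' as idx 3
Step 4: w='c' (idx 3), next='c' -> output (3, 'c'), add 'cc' as idx 4
Step 5: w='b' (idx 1), next='c' -> output (1, 'c'), add 'bc' as idx 5
Step 6: w='bb' (idx 2), next='b' -> output (2, 'b'), add 'bbb' as idx 6
Step 7: w='bb' (idx 2), next='c' -> output (2, 'c'), add 'bbc' as idx 7


Encoded: [(0, 'b'), (1, 'b'), (0, 'c'), (3, 'c'), (1, 'c'), (2, 'b'), (2, 'c')]


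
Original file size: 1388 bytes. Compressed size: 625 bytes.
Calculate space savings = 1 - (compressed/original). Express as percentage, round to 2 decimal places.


ratio = compressed/original = 625/1388 = 0.450288
savings = 1 - ratio = 1 - 0.450288 = 0.549712
as a percentage: 0.549712 * 100 = 54.97%

Space savings = 1 - 625/1388 = 54.97%


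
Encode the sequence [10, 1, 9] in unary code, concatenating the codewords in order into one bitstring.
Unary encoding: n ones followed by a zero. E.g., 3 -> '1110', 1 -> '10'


Encode each number as n ones followed by a terminating 0:
  10 -> 11111111110 (11 bits)
  1 -> 10 (2 bits)
  9 -> 1111111110 (10 bits)
Total length = 11 + 2 + 10 = 23 bits.

Unary([10, 1, 9]) = 11111111110101111111110 (23 bits)


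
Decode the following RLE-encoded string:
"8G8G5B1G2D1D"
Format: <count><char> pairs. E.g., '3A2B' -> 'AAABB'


Expanding each <count><char> pair:
  8G -> 'GGGGGGGG'
  8G -> 'GGGGGGGG'
  5B -> 'BBBBB'
  1G -> 'G'
  2D -> 'DD'
  1D -> 'D'

Decoded = GGGGGGGGGGGGGGGGBBBBBGDDD
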